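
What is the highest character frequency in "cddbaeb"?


Input: cddbaeb
Character counts:
  'a': 1
  'b': 2
  'c': 1
  'd': 2
  'e': 1
Maximum frequency: 2

2


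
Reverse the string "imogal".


Input: imogal
Reading characters right to left:
  Position 5: 'l'
  Position 4: 'a'
  Position 3: 'g'
  Position 2: 'o'
  Position 1: 'm'
  Position 0: 'i'
Reversed: lagomi

lagomi


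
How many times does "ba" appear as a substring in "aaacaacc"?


Searching for "ba" in "aaacaacc"
Scanning each position:
  Position 0: "aa" => no
  Position 1: "aa" => no
  Position 2: "ac" => no
  Position 3: "ca" => no
  Position 4: "aa" => no
  Position 5: "ac" => no
  Position 6: "cc" => no
Total occurrences: 0

0


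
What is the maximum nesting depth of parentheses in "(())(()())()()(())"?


Input: "(())(()())()()(())"
Tracking depth:
  Position 0 '(': depth becomes 1
  Position 1 '(': depth becomes 2
  Position 2 ')': depth becomes 1
  Position 3 ')': depth becomes 0
  Position 4 '(': depth becomes 1
  Position 5 '(': depth becomes 2
  Position 6 ')': depth becomes 1
  Position 7 '(': depth becomes 2
  Position 8 ')': depth becomes 1
  Position 9 ')': depth becomes 0
  Position 10 '(': depth becomes 1
  Position 11 ')': depth becomes 0
  Position 12 '(': depth becomes 1
  Position 13 ')': depth becomes 0
  Position 14 '(': depth becomes 1
  Position 15 '(': depth becomes 2
  Position 16 ')': depth becomes 1
  Position 17 ')': depth becomes 0
Maximum depth reached: 2

2


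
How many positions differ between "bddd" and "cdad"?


Comparing "bddd" and "cdad" position by position:
  Position 0: 'b' vs 'c' => DIFFER
  Position 1: 'd' vs 'd' => same
  Position 2: 'd' vs 'a' => DIFFER
  Position 3: 'd' vs 'd' => same
Positions that differ: 2

2


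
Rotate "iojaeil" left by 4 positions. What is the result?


Input: "iojaeil", rotate left by 4
First 4 characters: "ioja"
Remaining characters: "eil"
Concatenate remaining + first: "eil" + "ioja" = "eilioja"

eilioja


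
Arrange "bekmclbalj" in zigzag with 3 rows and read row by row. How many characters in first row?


Zigzag "bekmclbalj" into 3 rows:
Placing characters:
  'b' => row 0
  'e' => row 1
  'k' => row 2
  'm' => row 1
  'c' => row 0
  'l' => row 1
  'b' => row 2
  'a' => row 1
  'l' => row 0
  'j' => row 1
Rows:
  Row 0: "bcl"
  Row 1: "emlaj"
  Row 2: "kb"
First row length: 3

3


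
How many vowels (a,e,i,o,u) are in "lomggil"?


Input: lomggil
Checking each character:
  'l' at position 0: consonant
  'o' at position 1: vowel (running total: 1)
  'm' at position 2: consonant
  'g' at position 3: consonant
  'g' at position 4: consonant
  'i' at position 5: vowel (running total: 2)
  'l' at position 6: consonant
Total vowels: 2

2


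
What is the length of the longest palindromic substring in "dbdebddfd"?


Input: "dbdebddfd"
Checking substrings for palindromes:
  [0:3] "dbd" (len 3) => palindrome
  [6:9] "dfd" (len 3) => palindrome
  [5:7] "dd" (len 2) => palindrome
Longest palindromic substring: "dbd" with length 3

3


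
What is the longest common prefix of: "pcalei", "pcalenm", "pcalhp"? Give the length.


Words: pcalei, pcalenm, pcalhp
  Position 0: all 'p' => match
  Position 1: all 'c' => match
  Position 2: all 'a' => match
  Position 3: all 'l' => match
  Position 4: ('e', 'e', 'h') => mismatch, stop
LCP = "pcal" (length 4)

4


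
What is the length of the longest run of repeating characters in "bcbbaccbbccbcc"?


Input: "bcbbaccbbccbcc"
Scanning for longest run:
  Position 1 ('c'): new char, reset run to 1
  Position 2 ('b'): new char, reset run to 1
  Position 3 ('b'): continues run of 'b', length=2
  Position 4 ('a'): new char, reset run to 1
  Position 5 ('c'): new char, reset run to 1
  Position 6 ('c'): continues run of 'c', length=2
  Position 7 ('b'): new char, reset run to 1
  Position 8 ('b'): continues run of 'b', length=2
  Position 9 ('c'): new char, reset run to 1
  Position 10 ('c'): continues run of 'c', length=2
  Position 11 ('b'): new char, reset run to 1
  Position 12 ('c'): new char, reset run to 1
  Position 13 ('c'): continues run of 'c', length=2
Longest run: 'b' with length 2

2


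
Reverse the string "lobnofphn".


Input: lobnofphn
Reading characters right to left:
  Position 8: 'n'
  Position 7: 'h'
  Position 6: 'p'
  Position 5: 'f'
  Position 4: 'o'
  Position 3: 'n'
  Position 2: 'b'
  Position 1: 'o'
  Position 0: 'l'
Reversed: nhpfonbol

nhpfonbol


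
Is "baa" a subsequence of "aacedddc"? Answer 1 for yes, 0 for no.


Check if "baa" is a subsequence of "aacedddc"
Greedy scan:
  Position 0 ('a'): no match needed
  Position 1 ('a'): no match needed
  Position 2 ('c'): no match needed
  Position 3 ('e'): no match needed
  Position 4 ('d'): no match needed
  Position 5 ('d'): no match needed
  Position 6 ('d'): no match needed
  Position 7 ('c'): no match needed
Only matched 0/3 characters => not a subsequence

0


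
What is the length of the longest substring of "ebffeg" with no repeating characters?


Input: "ebffeg"
Sliding window (track last position of each char):
  Position 0 ('e'): window [0,0] length 1 -- new best
  Position 1 ('b'): window [0,1] length 2 -- new best
  Position 2 ('f'): window [0,2] length 3 -- new best
  Position 3 ('f'): repeat (last at 2), move window start to 3
  Position 3 ('f'): window [3,3] length 1
  Position 4 ('e'): window [3,4] length 2
  Position 5 ('g'): window [3,5] length 3
Longest substring with no repeats: "ebf" with length 3

3


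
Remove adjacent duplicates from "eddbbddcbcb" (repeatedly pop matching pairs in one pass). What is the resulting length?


Input: eddbbddcbcb
Stack-based adjacent duplicate removal:
  Read 'e': push. Stack: e
  Read 'd': push. Stack: ed
  Read 'd': matches stack top 'd' => pop. Stack: e
  Read 'b': push. Stack: eb
  Read 'b': matches stack top 'b' => pop. Stack: e
  Read 'd': push. Stack: ed
  Read 'd': matches stack top 'd' => pop. Stack: e
  Read 'c': push. Stack: ec
  Read 'b': push. Stack: ecb
  Read 'c': push. Stack: ecbc
  Read 'b': push. Stack: ecbcb
Final stack: "ecbcb" (length 5)

5


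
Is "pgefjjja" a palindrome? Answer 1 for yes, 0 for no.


Input: pgefjjja
Reversed: ajjjfegp
  Compare pos 0 ('p') with pos 7 ('a'): MISMATCH
  Compare pos 1 ('g') with pos 6 ('j'): MISMATCH
  Compare pos 2 ('e') with pos 5 ('j'): MISMATCH
  Compare pos 3 ('f') with pos 4 ('j'): MISMATCH
Result: not a palindrome

0


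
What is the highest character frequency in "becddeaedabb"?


Input: becddeaedabb
Character counts:
  'a': 2
  'b': 3
  'c': 1
  'd': 3
  'e': 3
Maximum frequency: 3

3


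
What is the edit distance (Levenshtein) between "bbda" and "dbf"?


Computing edit distance: "bbda" -> "dbf"
DP table:
           d    b    f
      0    1    2    3
  b   1    1    1    2
  b   2    2    1    2
  d   3    2    2    2
  a   4    3    3    3
Edit distance = dp[4][3] = 3

3


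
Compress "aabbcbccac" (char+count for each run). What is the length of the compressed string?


Input: aabbcbccac
Runs:
  'a' x 2 => "a2"
  'b' x 2 => "b2"
  'c' x 1 => "c1"
  'b' x 1 => "b1"
  'c' x 2 => "c2"
  'a' x 1 => "a1"
  'c' x 1 => "c1"
Compressed: "a2b2c1b1c2a1c1"
Compressed length: 14

14


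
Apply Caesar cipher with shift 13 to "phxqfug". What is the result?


Caesar cipher: shift "phxqfug" by 13
  'p' (pos 15) + 13 = pos 2 = 'c'
  'h' (pos 7) + 13 = pos 20 = 'u'
  'x' (pos 23) + 13 = pos 10 = 'k'
  'q' (pos 16) + 13 = pos 3 = 'd'
  'f' (pos 5) + 13 = pos 18 = 's'
  'u' (pos 20) + 13 = pos 7 = 'h'
  'g' (pos 6) + 13 = pos 19 = 't'
Result: cukdsht

cukdsht


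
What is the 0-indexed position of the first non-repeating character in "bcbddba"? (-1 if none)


Input: bcbddba
Character frequencies:
  'a': 1
  'b': 3
  'c': 1
  'd': 2
Scanning left to right for freq == 1:
  Position 0 ('b'): freq=3, skip
  Position 1 ('c'): unique! => answer = 1

1


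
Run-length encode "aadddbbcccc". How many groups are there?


Input: aadddbbcccc
Scanning for consecutive runs:
  Group 1: 'a' x 2 (positions 0-1)
  Group 2: 'd' x 3 (positions 2-4)
  Group 3: 'b' x 2 (positions 5-6)
  Group 4: 'c' x 4 (positions 7-10)
Total groups: 4

4


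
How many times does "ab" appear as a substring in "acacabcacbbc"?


Searching for "ab" in "acacabcacbbc"
Scanning each position:
  Position 0: "ac" => no
  Position 1: "ca" => no
  Position 2: "ac" => no
  Position 3: "ca" => no
  Position 4: "ab" => MATCH
  Position 5: "bc" => no
  Position 6: "ca" => no
  Position 7: "ac" => no
  Position 8: "cb" => no
  Position 9: "bb" => no
  Position 10: "bc" => no
Total occurrences: 1

1


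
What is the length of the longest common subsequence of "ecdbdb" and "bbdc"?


LCS of "ecdbdb" and "bbdc"
DP table:
           b    b    d    c
      0    0    0    0    0
  e   0    0    0    0    0
  c   0    0    0    0    1
  d   0    0    0    1    1
  b   0    1    1    1    1
  d   0    1    1    2    2
  b   0    1    2    2    2
LCS length = dp[6][4] = 2

2


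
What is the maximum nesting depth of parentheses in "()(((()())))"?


Input: "()(((()())))"
Tracking depth:
  Position 0 '(': depth becomes 1
  Position 1 ')': depth becomes 0
  Position 2 '(': depth becomes 1
  Position 3 '(': depth becomes 2
  Position 4 '(': depth becomes 3
  Position 5 '(': depth becomes 4
  Position 6 ')': depth becomes 3
  Position 7 '(': depth becomes 4
  Position 8 ')': depth becomes 3
  Position 9 ')': depth becomes 2
  Position 10 ')': depth becomes 1
  Position 11 ')': depth becomes 0
Maximum depth reached: 4

4


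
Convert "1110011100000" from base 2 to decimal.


Input: "1110011100000" in base 2
Positional expansion:
  Digit '1' (value 1) x 2^12 = 4096
  Digit '1' (value 1) x 2^11 = 2048
  Digit '1' (value 1) x 2^10 = 1024
  Digit '0' (value 0) x 2^9 = 0
  Digit '0' (value 0) x 2^8 = 0
  Digit '1' (value 1) x 2^7 = 128
  Digit '1' (value 1) x 2^6 = 64
  Digit '1' (value 1) x 2^5 = 32
  Digit '0' (value 0) x 2^4 = 0
  Digit '0' (value 0) x 2^3 = 0
  Digit '0' (value 0) x 2^2 = 0
  Digit '0' (value 0) x 2^1 = 0
  Digit '0' (value 0) x 2^0 = 0
Sum = 7392

7392


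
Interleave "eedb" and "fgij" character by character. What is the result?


Interleaving "eedb" and "fgij":
  Position 0: 'e' from first, 'f' from second => "ef"
  Position 1: 'e' from first, 'g' from second => "eg"
  Position 2: 'd' from first, 'i' from second => "di"
  Position 3: 'b' from first, 'j' from second => "bj"
Result: efegdibj

efegdibj


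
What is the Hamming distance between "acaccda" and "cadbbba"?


Comparing "acaccda" and "cadbbba" position by position:
  Position 0: 'a' vs 'c' => differ
  Position 1: 'c' vs 'a' => differ
  Position 2: 'a' vs 'd' => differ
  Position 3: 'c' vs 'b' => differ
  Position 4: 'c' vs 'b' => differ
  Position 5: 'd' vs 'b' => differ
  Position 6: 'a' vs 'a' => same
Total differences (Hamming distance): 6

6


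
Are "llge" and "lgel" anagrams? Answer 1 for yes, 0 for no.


Strings: "llge", "lgel"
Sorted first:  egll
Sorted second: egll
Sorted forms match => anagrams

1


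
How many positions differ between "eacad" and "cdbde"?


Comparing "eacad" and "cdbde" position by position:
  Position 0: 'e' vs 'c' => DIFFER
  Position 1: 'a' vs 'd' => DIFFER
  Position 2: 'c' vs 'b' => DIFFER
  Position 3: 'a' vs 'd' => DIFFER
  Position 4: 'd' vs 'e' => DIFFER
Positions that differ: 5

5


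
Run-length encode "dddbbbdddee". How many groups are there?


Input: dddbbbdddee
Scanning for consecutive runs:
  Group 1: 'd' x 3 (positions 0-2)
  Group 2: 'b' x 3 (positions 3-5)
  Group 3: 'd' x 3 (positions 6-8)
  Group 4: 'e' x 2 (positions 9-10)
Total groups: 4

4


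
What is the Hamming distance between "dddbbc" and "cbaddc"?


Comparing "dddbbc" and "cbaddc" position by position:
  Position 0: 'd' vs 'c' => differ
  Position 1: 'd' vs 'b' => differ
  Position 2: 'd' vs 'a' => differ
  Position 3: 'b' vs 'd' => differ
  Position 4: 'b' vs 'd' => differ
  Position 5: 'c' vs 'c' => same
Total differences (Hamming distance): 5

5


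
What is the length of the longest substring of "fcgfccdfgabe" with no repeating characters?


Input: "fcgfccdfgabe"
Sliding window (track last position of each char):
  Position 0 ('f'): window [0,0] length 1 -- new best
  Position 1 ('c'): window [0,1] length 2 -- new best
  Position 2 ('g'): window [0,2] length 3 -- new best
  Position 3 ('f'): repeat (last at 0), move window start to 1
  Position 3 ('f'): window [1,3] length 3
  Position 4 ('c'): repeat (last at 1), move window start to 2
  Position 4 ('c'): window [2,4] length 3
  Position 5 ('c'): repeat (last at 4), move window start to 5
  Position 5 ('c'): window [5,5] length 1
  Position 6 ('d'): window [5,6] length 2
  Position 7 ('f'): window [5,7] length 3
  Position 8 ('g'): window [5,8] length 4 -- new best
  Position 9 ('a'): window [5,9] length 5 -- new best
  Position 10 ('b'): window [5,10] length 6 -- new best
  Position 11 ('e'): window [5,11] length 7 -- new best
Longest substring with no repeats: "cdfgabe" with length 7

7


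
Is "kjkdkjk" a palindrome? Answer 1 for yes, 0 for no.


Input: kjkdkjk
Reversed: kjkdkjk
  Compare pos 0 ('k') with pos 6 ('k'): match
  Compare pos 1 ('j') with pos 5 ('j'): match
  Compare pos 2 ('k') with pos 4 ('k'): match
Result: palindrome

1


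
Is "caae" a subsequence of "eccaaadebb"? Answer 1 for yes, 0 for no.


Check if "caae" is a subsequence of "eccaaadebb"
Greedy scan:
  Position 0 ('e'): no match needed
  Position 1 ('c'): matches sub[0] = 'c'
  Position 2 ('c'): no match needed
  Position 3 ('a'): matches sub[1] = 'a'
  Position 4 ('a'): matches sub[2] = 'a'
  Position 5 ('a'): no match needed
  Position 6 ('d'): no match needed
  Position 7 ('e'): matches sub[3] = 'e'
  Position 8 ('b'): no match needed
  Position 9 ('b'): no match needed
All 4 characters matched => is a subsequence

1


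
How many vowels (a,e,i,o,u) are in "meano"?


Input: meano
Checking each character:
  'm' at position 0: consonant
  'e' at position 1: vowel (running total: 1)
  'a' at position 2: vowel (running total: 2)
  'n' at position 3: consonant
  'o' at position 4: vowel (running total: 3)
Total vowels: 3

3


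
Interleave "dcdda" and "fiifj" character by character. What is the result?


Interleaving "dcdda" and "fiifj":
  Position 0: 'd' from first, 'f' from second => "df"
  Position 1: 'c' from first, 'i' from second => "ci"
  Position 2: 'd' from first, 'i' from second => "di"
  Position 3: 'd' from first, 'f' from second => "df"
  Position 4: 'a' from first, 'j' from second => "aj"
Result: dfcididfaj

dfcididfaj


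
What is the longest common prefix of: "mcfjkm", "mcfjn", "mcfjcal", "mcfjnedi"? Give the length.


Words: mcfjkm, mcfjn, mcfjcal, mcfjnedi
  Position 0: all 'm' => match
  Position 1: all 'c' => match
  Position 2: all 'f' => match
  Position 3: all 'j' => match
  Position 4: ('k', 'n', 'c', 'n') => mismatch, stop
LCP = "mcfj" (length 4)

4


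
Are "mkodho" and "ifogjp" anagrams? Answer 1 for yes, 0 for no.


Strings: "mkodho", "ifogjp"
Sorted first:  dhkmoo
Sorted second: fgijop
Differ at position 0: 'd' vs 'f' => not anagrams

0


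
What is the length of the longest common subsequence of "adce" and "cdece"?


LCS of "adce" and "cdece"
DP table:
           c    d    e    c    e
      0    0    0    0    0    0
  a   0    0    0    0    0    0
  d   0    0    1    1    1    1
  c   0    1    1    1    2    2
  e   0    1    1    2    2    3
LCS length = dp[4][5] = 3

3


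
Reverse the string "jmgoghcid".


Input: jmgoghcid
Reading characters right to left:
  Position 8: 'd'
  Position 7: 'i'
  Position 6: 'c'
  Position 5: 'h'
  Position 4: 'g'
  Position 3: 'o'
  Position 2: 'g'
  Position 1: 'm'
  Position 0: 'j'
Reversed: dichgogmj

dichgogmj


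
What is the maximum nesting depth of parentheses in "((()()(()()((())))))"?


Input: "((()()(()()((())))))"
Tracking depth:
  Position 0 '(': depth becomes 1
  Position 1 '(': depth becomes 2
  Position 2 '(': depth becomes 3
  Position 3 ')': depth becomes 2
  Position 4 '(': depth becomes 3
  Position 5 ')': depth becomes 2
  Position 6 '(': depth becomes 3
  Position 7 '(': depth becomes 4
  Position 8 ')': depth becomes 3
  Position 9 '(': depth becomes 4
  Position 10 ')': depth becomes 3
  Position 11 '(': depth becomes 4
  Position 12 '(': depth becomes 5
  Position 13 '(': depth becomes 6
  Position 14 ')': depth becomes 5
  Position 15 ')': depth becomes 4
  Position 16 ')': depth becomes 3
  Position 17 ')': depth becomes 2
  Position 18 ')': depth becomes 1
  Position 19 ')': depth becomes 0
Maximum depth reached: 6

6


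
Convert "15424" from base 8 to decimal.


Input: "15424" in base 8
Positional expansion:
  Digit '1' (value 1) x 8^4 = 4096
  Digit '5' (value 5) x 8^3 = 2560
  Digit '4' (value 4) x 8^2 = 256
  Digit '2' (value 2) x 8^1 = 16
  Digit '4' (value 4) x 8^0 = 4
Sum = 6932

6932


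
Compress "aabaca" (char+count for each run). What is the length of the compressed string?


Input: aabaca
Runs:
  'a' x 2 => "a2"
  'b' x 1 => "b1"
  'a' x 1 => "a1"
  'c' x 1 => "c1"
  'a' x 1 => "a1"
Compressed: "a2b1a1c1a1"
Compressed length: 10

10


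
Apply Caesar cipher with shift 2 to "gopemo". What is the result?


Caesar cipher: shift "gopemo" by 2
  'g' (pos 6) + 2 = pos 8 = 'i'
  'o' (pos 14) + 2 = pos 16 = 'q'
  'p' (pos 15) + 2 = pos 17 = 'r'
  'e' (pos 4) + 2 = pos 6 = 'g'
  'm' (pos 12) + 2 = pos 14 = 'o'
  'o' (pos 14) + 2 = pos 16 = 'q'
Result: iqrgoq

iqrgoq


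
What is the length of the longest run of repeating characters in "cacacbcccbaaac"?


Input: "cacacbcccbaaac"
Scanning for longest run:
  Position 1 ('a'): new char, reset run to 1
  Position 2 ('c'): new char, reset run to 1
  Position 3 ('a'): new char, reset run to 1
  Position 4 ('c'): new char, reset run to 1
  Position 5 ('b'): new char, reset run to 1
  Position 6 ('c'): new char, reset run to 1
  Position 7 ('c'): continues run of 'c', length=2
  Position 8 ('c'): continues run of 'c', length=3
  Position 9 ('b'): new char, reset run to 1
  Position 10 ('a'): new char, reset run to 1
  Position 11 ('a'): continues run of 'a', length=2
  Position 12 ('a'): continues run of 'a', length=3
  Position 13 ('c'): new char, reset run to 1
Longest run: 'c' with length 3

3


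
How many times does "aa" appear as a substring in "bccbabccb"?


Searching for "aa" in "bccbabccb"
Scanning each position:
  Position 0: "bc" => no
  Position 1: "cc" => no
  Position 2: "cb" => no
  Position 3: "ba" => no
  Position 4: "ab" => no
  Position 5: "bc" => no
  Position 6: "cc" => no
  Position 7: "cb" => no
Total occurrences: 0

0


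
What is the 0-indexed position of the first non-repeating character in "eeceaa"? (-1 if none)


Input: eeceaa
Character frequencies:
  'a': 2
  'c': 1
  'e': 3
Scanning left to right for freq == 1:
  Position 0 ('e'): freq=3, skip
  Position 1 ('e'): freq=3, skip
  Position 2 ('c'): unique! => answer = 2

2


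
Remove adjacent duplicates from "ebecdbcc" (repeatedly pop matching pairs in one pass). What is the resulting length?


Input: ebecdbcc
Stack-based adjacent duplicate removal:
  Read 'e': push. Stack: e
  Read 'b': push. Stack: eb
  Read 'e': push. Stack: ebe
  Read 'c': push. Stack: ebec
  Read 'd': push. Stack: ebecd
  Read 'b': push. Stack: ebecdb
  Read 'c': push. Stack: ebecdbc
  Read 'c': matches stack top 'c' => pop. Stack: ebecdb
Final stack: "ebecdb" (length 6)

6


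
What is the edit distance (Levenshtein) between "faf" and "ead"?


Computing edit distance: "faf" -> "ead"
DP table:
           e    a    d
      0    1    2    3
  f   1    1    2    3
  a   2    2    1    2
  f   3    3    2    2
Edit distance = dp[3][3] = 2

2


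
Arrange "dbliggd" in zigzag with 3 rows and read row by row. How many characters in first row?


Zigzag "dbliggd" into 3 rows:
Placing characters:
  'd' => row 0
  'b' => row 1
  'l' => row 2
  'i' => row 1
  'g' => row 0
  'g' => row 1
  'd' => row 2
Rows:
  Row 0: "dg"
  Row 1: "big"
  Row 2: "ld"
First row length: 2

2


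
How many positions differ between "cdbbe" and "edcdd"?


Comparing "cdbbe" and "edcdd" position by position:
  Position 0: 'c' vs 'e' => DIFFER
  Position 1: 'd' vs 'd' => same
  Position 2: 'b' vs 'c' => DIFFER
  Position 3: 'b' vs 'd' => DIFFER
  Position 4: 'e' vs 'd' => DIFFER
Positions that differ: 4

4


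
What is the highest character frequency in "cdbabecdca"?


Input: cdbabecdca
Character counts:
  'a': 2
  'b': 2
  'c': 3
  'd': 2
  'e': 1
Maximum frequency: 3

3


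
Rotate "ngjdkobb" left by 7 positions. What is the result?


Input: "ngjdkobb", rotate left by 7
First 7 characters: "ngjdkob"
Remaining characters: "b"
Concatenate remaining + first: "b" + "ngjdkob" = "bngjdkob"

bngjdkob


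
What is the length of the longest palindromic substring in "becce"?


Input: "becce"
Checking substrings for palindromes:
  [1:5] "ecce" (len 4) => palindrome
  [2:4] "cc" (len 2) => palindrome
Longest palindromic substring: "ecce" with length 4

4


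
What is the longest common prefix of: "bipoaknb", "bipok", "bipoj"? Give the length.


Words: bipoaknb, bipok, bipoj
  Position 0: all 'b' => match
  Position 1: all 'i' => match
  Position 2: all 'p' => match
  Position 3: all 'o' => match
  Position 4: ('a', 'k', 'j') => mismatch, stop
LCP = "bipo" (length 4)

4


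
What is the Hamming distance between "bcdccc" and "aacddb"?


Comparing "bcdccc" and "aacddb" position by position:
  Position 0: 'b' vs 'a' => differ
  Position 1: 'c' vs 'a' => differ
  Position 2: 'd' vs 'c' => differ
  Position 3: 'c' vs 'd' => differ
  Position 4: 'c' vs 'd' => differ
  Position 5: 'c' vs 'b' => differ
Total differences (Hamming distance): 6

6


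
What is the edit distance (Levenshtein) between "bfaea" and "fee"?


Computing edit distance: "bfaea" -> "fee"
DP table:
           f    e    e
      0    1    2    3
  b   1    1    2    3
  f   2    1    2    3
  a   3    2    2    3
  e   4    3    2    2
  a   5    4    3    3
Edit distance = dp[5][3] = 3

3


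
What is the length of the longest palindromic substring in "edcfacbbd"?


Input: "edcfacbbd"
Checking substrings for palindromes:
  [6:8] "bb" (len 2) => palindrome
Longest palindromic substring: "bb" with length 2

2


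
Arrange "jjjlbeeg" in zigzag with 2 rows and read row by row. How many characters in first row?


Zigzag "jjjlbeeg" into 2 rows:
Placing characters:
  'j' => row 0
  'j' => row 1
  'j' => row 0
  'l' => row 1
  'b' => row 0
  'e' => row 1
  'e' => row 0
  'g' => row 1
Rows:
  Row 0: "jjbe"
  Row 1: "jleg"
First row length: 4

4


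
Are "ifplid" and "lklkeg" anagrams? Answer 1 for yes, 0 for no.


Strings: "ifplid", "lklkeg"
Sorted first:  dfiilp
Sorted second: egkkll
Differ at position 0: 'd' vs 'e' => not anagrams

0


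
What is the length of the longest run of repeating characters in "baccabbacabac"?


Input: "baccabbacabac"
Scanning for longest run:
  Position 1 ('a'): new char, reset run to 1
  Position 2 ('c'): new char, reset run to 1
  Position 3 ('c'): continues run of 'c', length=2
  Position 4 ('a'): new char, reset run to 1
  Position 5 ('b'): new char, reset run to 1
  Position 6 ('b'): continues run of 'b', length=2
  Position 7 ('a'): new char, reset run to 1
  Position 8 ('c'): new char, reset run to 1
  Position 9 ('a'): new char, reset run to 1
  Position 10 ('b'): new char, reset run to 1
  Position 11 ('a'): new char, reset run to 1
  Position 12 ('c'): new char, reset run to 1
Longest run: 'c' with length 2

2


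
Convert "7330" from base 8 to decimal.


Input: "7330" in base 8
Positional expansion:
  Digit '7' (value 7) x 8^3 = 3584
  Digit '3' (value 3) x 8^2 = 192
  Digit '3' (value 3) x 8^1 = 24
  Digit '0' (value 0) x 8^0 = 0
Sum = 3800

3800


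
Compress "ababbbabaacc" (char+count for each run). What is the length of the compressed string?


Input: ababbbabaacc
Runs:
  'a' x 1 => "a1"
  'b' x 1 => "b1"
  'a' x 1 => "a1"
  'b' x 3 => "b3"
  'a' x 1 => "a1"
  'b' x 1 => "b1"
  'a' x 2 => "a2"
  'c' x 2 => "c2"
Compressed: "a1b1a1b3a1b1a2c2"
Compressed length: 16

16


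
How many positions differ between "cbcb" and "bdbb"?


Comparing "cbcb" and "bdbb" position by position:
  Position 0: 'c' vs 'b' => DIFFER
  Position 1: 'b' vs 'd' => DIFFER
  Position 2: 'c' vs 'b' => DIFFER
  Position 3: 'b' vs 'b' => same
Positions that differ: 3

3


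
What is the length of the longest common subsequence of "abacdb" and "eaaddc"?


LCS of "abacdb" and "eaaddc"
DP table:
           e    a    a    d    d    c
      0    0    0    0    0    0    0
  a   0    0    1    1    1    1    1
  b   0    0    1    1    1    1    1
  a   0    0    1    2    2    2    2
  c   0    0    1    2    2    2    3
  d   0    0    1    2    3    3    3
  b   0    0    1    2    3    3    3
LCS length = dp[6][6] = 3

3


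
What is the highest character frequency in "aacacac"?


Input: aacacac
Character counts:
  'a': 4
  'c': 3
Maximum frequency: 4

4


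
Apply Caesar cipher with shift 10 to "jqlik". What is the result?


Caesar cipher: shift "jqlik" by 10
  'j' (pos 9) + 10 = pos 19 = 't'
  'q' (pos 16) + 10 = pos 0 = 'a'
  'l' (pos 11) + 10 = pos 21 = 'v'
  'i' (pos 8) + 10 = pos 18 = 's'
  'k' (pos 10) + 10 = pos 20 = 'u'
Result: tavsu

tavsu


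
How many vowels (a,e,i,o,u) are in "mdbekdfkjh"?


Input: mdbekdfkjh
Checking each character:
  'm' at position 0: consonant
  'd' at position 1: consonant
  'b' at position 2: consonant
  'e' at position 3: vowel (running total: 1)
  'k' at position 4: consonant
  'd' at position 5: consonant
  'f' at position 6: consonant
  'k' at position 7: consonant
  'j' at position 8: consonant
  'h' at position 9: consonant
Total vowels: 1

1


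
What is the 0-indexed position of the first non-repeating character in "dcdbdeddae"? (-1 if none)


Input: dcdbdeddae
Character frequencies:
  'a': 1
  'b': 1
  'c': 1
  'd': 5
  'e': 2
Scanning left to right for freq == 1:
  Position 0 ('d'): freq=5, skip
  Position 1 ('c'): unique! => answer = 1

1


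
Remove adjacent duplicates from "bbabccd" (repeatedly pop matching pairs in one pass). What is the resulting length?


Input: bbabccd
Stack-based adjacent duplicate removal:
  Read 'b': push. Stack: b
  Read 'b': matches stack top 'b' => pop. Stack: (empty)
  Read 'a': push. Stack: a
  Read 'b': push. Stack: ab
  Read 'c': push. Stack: abc
  Read 'c': matches stack top 'c' => pop. Stack: ab
  Read 'd': push. Stack: abd
Final stack: "abd" (length 3)

3


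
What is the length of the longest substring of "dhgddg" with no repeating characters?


Input: "dhgddg"
Sliding window (track last position of each char):
  Position 0 ('d'): window [0,0] length 1 -- new best
  Position 1 ('h'): window [0,1] length 2 -- new best
  Position 2 ('g'): window [0,2] length 3 -- new best
  Position 3 ('d'): repeat (last at 0), move window start to 1
  Position 3 ('d'): window [1,3] length 3
  Position 4 ('d'): repeat (last at 3), move window start to 4
  Position 4 ('d'): window [4,4] length 1
  Position 5 ('g'): window [4,5] length 2
Longest substring with no repeats: "dhg" with length 3

3


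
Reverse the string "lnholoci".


Input: lnholoci
Reading characters right to left:
  Position 7: 'i'
  Position 6: 'c'
  Position 5: 'o'
  Position 4: 'l'
  Position 3: 'o'
  Position 2: 'h'
  Position 1: 'n'
  Position 0: 'l'
Reversed: icolohnl

icolohnl


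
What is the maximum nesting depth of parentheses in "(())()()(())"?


Input: "(())()()(())"
Tracking depth:
  Position 0 '(': depth becomes 1
  Position 1 '(': depth becomes 2
  Position 2 ')': depth becomes 1
  Position 3 ')': depth becomes 0
  Position 4 '(': depth becomes 1
  Position 5 ')': depth becomes 0
  Position 6 '(': depth becomes 1
  Position 7 ')': depth becomes 0
  Position 8 '(': depth becomes 1
  Position 9 '(': depth becomes 2
  Position 10 ')': depth becomes 1
  Position 11 ')': depth becomes 0
Maximum depth reached: 2

2


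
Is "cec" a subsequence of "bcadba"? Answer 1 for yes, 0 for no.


Check if "cec" is a subsequence of "bcadba"
Greedy scan:
  Position 0 ('b'): no match needed
  Position 1 ('c'): matches sub[0] = 'c'
  Position 2 ('a'): no match needed
  Position 3 ('d'): no match needed
  Position 4 ('b'): no match needed
  Position 5 ('a'): no match needed
Only matched 1/3 characters => not a subsequence

0


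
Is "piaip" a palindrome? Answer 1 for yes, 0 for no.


Input: piaip
Reversed: piaip
  Compare pos 0 ('p') with pos 4 ('p'): match
  Compare pos 1 ('i') with pos 3 ('i'): match
Result: palindrome

1


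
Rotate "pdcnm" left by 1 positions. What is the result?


Input: "pdcnm", rotate left by 1
First 1 characters: "p"
Remaining characters: "dcnm"
Concatenate remaining + first: "dcnm" + "p" = "dcnmp"

dcnmp


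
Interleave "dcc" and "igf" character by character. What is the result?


Interleaving "dcc" and "igf":
  Position 0: 'd' from first, 'i' from second => "di"
  Position 1: 'c' from first, 'g' from second => "cg"
  Position 2: 'c' from first, 'f' from second => "cf"
Result: dicgcf

dicgcf


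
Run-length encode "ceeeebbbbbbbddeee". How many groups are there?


Input: ceeeebbbbbbbddeee
Scanning for consecutive runs:
  Group 1: 'c' x 1 (positions 0-0)
  Group 2: 'e' x 4 (positions 1-4)
  Group 3: 'b' x 7 (positions 5-11)
  Group 4: 'd' x 2 (positions 12-13)
  Group 5: 'e' x 3 (positions 14-16)
Total groups: 5

5


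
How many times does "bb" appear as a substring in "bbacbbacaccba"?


Searching for "bb" in "bbacbbacaccba"
Scanning each position:
  Position 0: "bb" => MATCH
  Position 1: "ba" => no
  Position 2: "ac" => no
  Position 3: "cb" => no
  Position 4: "bb" => MATCH
  Position 5: "ba" => no
  Position 6: "ac" => no
  Position 7: "ca" => no
  Position 8: "ac" => no
  Position 9: "cc" => no
  Position 10: "cb" => no
  Position 11: "ba" => no
Total occurrences: 2

2


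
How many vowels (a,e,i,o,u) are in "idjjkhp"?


Input: idjjkhp
Checking each character:
  'i' at position 0: vowel (running total: 1)
  'd' at position 1: consonant
  'j' at position 2: consonant
  'j' at position 3: consonant
  'k' at position 4: consonant
  'h' at position 5: consonant
  'p' at position 6: consonant
Total vowels: 1

1


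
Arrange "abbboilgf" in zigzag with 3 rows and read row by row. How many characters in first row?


Zigzag "abbboilgf" into 3 rows:
Placing characters:
  'a' => row 0
  'b' => row 1
  'b' => row 2
  'b' => row 1
  'o' => row 0
  'i' => row 1
  'l' => row 2
  'g' => row 1
  'f' => row 0
Rows:
  Row 0: "aof"
  Row 1: "bbig"
  Row 2: "bl"
First row length: 3

3


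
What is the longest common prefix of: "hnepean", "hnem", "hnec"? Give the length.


Words: hnepean, hnem, hnec
  Position 0: all 'h' => match
  Position 1: all 'n' => match
  Position 2: all 'e' => match
  Position 3: ('p', 'm', 'c') => mismatch, stop
LCP = "hne" (length 3)

3


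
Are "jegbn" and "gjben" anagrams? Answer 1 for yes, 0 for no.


Strings: "jegbn", "gjben"
Sorted first:  begjn
Sorted second: begjn
Sorted forms match => anagrams

1


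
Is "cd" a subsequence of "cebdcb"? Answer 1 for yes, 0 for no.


Check if "cd" is a subsequence of "cebdcb"
Greedy scan:
  Position 0 ('c'): matches sub[0] = 'c'
  Position 1 ('e'): no match needed
  Position 2 ('b'): no match needed
  Position 3 ('d'): matches sub[1] = 'd'
  Position 4 ('c'): no match needed
  Position 5 ('b'): no match needed
All 2 characters matched => is a subsequence

1


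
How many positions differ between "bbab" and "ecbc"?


Comparing "bbab" and "ecbc" position by position:
  Position 0: 'b' vs 'e' => DIFFER
  Position 1: 'b' vs 'c' => DIFFER
  Position 2: 'a' vs 'b' => DIFFER
  Position 3: 'b' vs 'c' => DIFFER
Positions that differ: 4

4


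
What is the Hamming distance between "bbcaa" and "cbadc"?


Comparing "bbcaa" and "cbadc" position by position:
  Position 0: 'b' vs 'c' => differ
  Position 1: 'b' vs 'b' => same
  Position 2: 'c' vs 'a' => differ
  Position 3: 'a' vs 'd' => differ
  Position 4: 'a' vs 'c' => differ
Total differences (Hamming distance): 4

4


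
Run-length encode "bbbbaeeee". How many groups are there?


Input: bbbbaeeee
Scanning for consecutive runs:
  Group 1: 'b' x 4 (positions 0-3)
  Group 2: 'a' x 1 (positions 4-4)
  Group 3: 'e' x 4 (positions 5-8)
Total groups: 3

3


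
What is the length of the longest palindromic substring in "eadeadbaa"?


Input: "eadeadbaa"
Checking substrings for palindromes:
  [7:9] "aa" (len 2) => palindrome
Longest palindromic substring: "aa" with length 2

2


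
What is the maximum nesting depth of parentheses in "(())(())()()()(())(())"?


Input: "(())(())()()()(())(())"
Tracking depth:
  Position 0 '(': depth becomes 1
  Position 1 '(': depth becomes 2
  Position 2 ')': depth becomes 1
  Position 3 ')': depth becomes 0
  Position 4 '(': depth becomes 1
  Position 5 '(': depth becomes 2
  Position 6 ')': depth becomes 1
  Position 7 ')': depth becomes 0
  Position 8 '(': depth becomes 1
  Position 9 ')': depth becomes 0
  Position 10 '(': depth becomes 1
  Position 11 ')': depth becomes 0
  Position 12 '(': depth becomes 1
  Position 13 ')': depth becomes 0
  Position 14 '(': depth becomes 1
  Position 15 '(': depth becomes 2
  Position 16 ')': depth becomes 1
  Position 17 ')': depth becomes 0
  Position 18 '(': depth becomes 1
  Position 19 '(': depth becomes 2
  Position 20 ')': depth becomes 1
  Position 21 ')': depth becomes 0
Maximum depth reached: 2

2


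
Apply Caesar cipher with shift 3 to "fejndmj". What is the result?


Caesar cipher: shift "fejndmj" by 3
  'f' (pos 5) + 3 = pos 8 = 'i'
  'e' (pos 4) + 3 = pos 7 = 'h'
  'j' (pos 9) + 3 = pos 12 = 'm'
  'n' (pos 13) + 3 = pos 16 = 'q'
  'd' (pos 3) + 3 = pos 6 = 'g'
  'm' (pos 12) + 3 = pos 15 = 'p'
  'j' (pos 9) + 3 = pos 12 = 'm'
Result: ihmqgpm

ihmqgpm


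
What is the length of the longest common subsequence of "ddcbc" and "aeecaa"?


LCS of "ddcbc" and "aeecaa"
DP table:
           a    e    e    c    a    a
      0    0    0    0    0    0    0
  d   0    0    0    0    0    0    0
  d   0    0    0    0    0    0    0
  c   0    0    0    0    1    1    1
  b   0    0    0    0    1    1    1
  c   0    0    0    0    1    1    1
LCS length = dp[5][6] = 1

1


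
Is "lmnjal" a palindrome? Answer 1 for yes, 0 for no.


Input: lmnjal
Reversed: lajnml
  Compare pos 0 ('l') with pos 5 ('l'): match
  Compare pos 1 ('m') with pos 4 ('a'): MISMATCH
  Compare pos 2 ('n') with pos 3 ('j'): MISMATCH
Result: not a palindrome

0


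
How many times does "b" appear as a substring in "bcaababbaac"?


Searching for "b" in "bcaababbaac"
Scanning each position:
  Position 0: "b" => MATCH
  Position 1: "c" => no
  Position 2: "a" => no
  Position 3: "a" => no
  Position 4: "b" => MATCH
  Position 5: "a" => no
  Position 6: "b" => MATCH
  Position 7: "b" => MATCH
  Position 8: "a" => no
  Position 9: "a" => no
  Position 10: "c" => no
Total occurrences: 4

4


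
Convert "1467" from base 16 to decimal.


Input: "1467" in base 16
Positional expansion:
  Digit '1' (value 1) x 16^3 = 4096
  Digit '4' (value 4) x 16^2 = 1024
  Digit '6' (value 6) x 16^1 = 96
  Digit '7' (value 7) x 16^0 = 7
Sum = 5223

5223


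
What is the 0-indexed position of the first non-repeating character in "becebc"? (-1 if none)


Input: becebc
Character frequencies:
  'b': 2
  'c': 2
  'e': 2
Scanning left to right for freq == 1:
  Position 0 ('b'): freq=2, skip
  Position 1 ('e'): freq=2, skip
  Position 2 ('c'): freq=2, skip
  Position 3 ('e'): freq=2, skip
  Position 4 ('b'): freq=2, skip
  Position 5 ('c'): freq=2, skip
  No unique character found => answer = -1

-1


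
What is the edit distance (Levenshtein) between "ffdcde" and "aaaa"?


Computing edit distance: "ffdcde" -> "aaaa"
DP table:
           a    a    a    a
      0    1    2    3    4
  f   1    1    2    3    4
  f   2    2    2    3    4
  d   3    3    3    3    4
  c   4    4    4    4    4
  d   5    5    5    5    5
  e   6    6    6    6    6
Edit distance = dp[6][4] = 6

6


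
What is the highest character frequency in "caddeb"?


Input: caddeb
Character counts:
  'a': 1
  'b': 1
  'c': 1
  'd': 2
  'e': 1
Maximum frequency: 2

2


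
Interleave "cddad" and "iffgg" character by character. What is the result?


Interleaving "cddad" and "iffgg":
  Position 0: 'c' from first, 'i' from second => "ci"
  Position 1: 'd' from first, 'f' from second => "df"
  Position 2: 'd' from first, 'f' from second => "df"
  Position 3: 'a' from first, 'g' from second => "ag"
  Position 4: 'd' from first, 'g' from second => "dg"
Result: cidfdfagdg

cidfdfagdg


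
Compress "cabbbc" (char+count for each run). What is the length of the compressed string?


Input: cabbbc
Runs:
  'c' x 1 => "c1"
  'a' x 1 => "a1"
  'b' x 3 => "b3"
  'c' x 1 => "c1"
Compressed: "c1a1b3c1"
Compressed length: 8

8


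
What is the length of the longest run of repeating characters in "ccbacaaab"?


Input: "ccbacaaab"
Scanning for longest run:
  Position 1 ('c'): continues run of 'c', length=2
  Position 2 ('b'): new char, reset run to 1
  Position 3 ('a'): new char, reset run to 1
  Position 4 ('c'): new char, reset run to 1
  Position 5 ('a'): new char, reset run to 1
  Position 6 ('a'): continues run of 'a', length=2
  Position 7 ('a'): continues run of 'a', length=3
  Position 8 ('b'): new char, reset run to 1
Longest run: 'a' with length 3

3


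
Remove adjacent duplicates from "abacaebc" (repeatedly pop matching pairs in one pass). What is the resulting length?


Input: abacaebc
Stack-based adjacent duplicate removal:
  Read 'a': push. Stack: a
  Read 'b': push. Stack: ab
  Read 'a': push. Stack: aba
  Read 'c': push. Stack: abac
  Read 'a': push. Stack: abaca
  Read 'e': push. Stack: abacae
  Read 'b': push. Stack: abacaeb
  Read 'c': push. Stack: abacaebc
Final stack: "abacaebc" (length 8)

8


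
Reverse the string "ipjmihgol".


Input: ipjmihgol
Reading characters right to left:
  Position 8: 'l'
  Position 7: 'o'
  Position 6: 'g'
  Position 5: 'h'
  Position 4: 'i'
  Position 3: 'm'
  Position 2: 'j'
  Position 1: 'p'
  Position 0: 'i'
Reversed: loghimjpi

loghimjpi


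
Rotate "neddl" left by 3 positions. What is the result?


Input: "neddl", rotate left by 3
First 3 characters: "ned"
Remaining characters: "dl"
Concatenate remaining + first: "dl" + "ned" = "dlned"

dlned


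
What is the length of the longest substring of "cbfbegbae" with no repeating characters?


Input: "cbfbegbae"
Sliding window (track last position of each char):
  Position 0 ('c'): window [0,0] length 1 -- new best
  Position 1 ('b'): window [0,1] length 2 -- new best
  Position 2 ('f'): window [0,2] length 3 -- new best
  Position 3 ('b'): repeat (last at 1), move window start to 2
  Position 3 ('b'): window [2,3] length 2
  Position 4 ('e'): window [2,4] length 3
  Position 5 ('g'): window [2,5] length 4 -- new best
  Position 6 ('b'): repeat (last at 3), move window start to 4
  Position 6 ('b'): window [4,6] length 3
  Position 7 ('a'): window [4,7] length 4
  Position 8 ('e'): repeat (last at 4), move window start to 5
  Position 8 ('e'): window [5,8] length 4
Longest substring with no repeats: "fbeg" with length 4

4


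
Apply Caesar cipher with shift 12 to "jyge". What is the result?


Caesar cipher: shift "jyge" by 12
  'j' (pos 9) + 12 = pos 21 = 'v'
  'y' (pos 24) + 12 = pos 10 = 'k'
  'g' (pos 6) + 12 = pos 18 = 's'
  'e' (pos 4) + 12 = pos 16 = 'q'
Result: vksq

vksq


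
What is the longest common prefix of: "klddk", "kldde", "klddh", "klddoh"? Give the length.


Words: klddk, kldde, klddh, klddoh
  Position 0: all 'k' => match
  Position 1: all 'l' => match
  Position 2: all 'd' => match
  Position 3: all 'd' => match
  Position 4: ('k', 'e', 'h', 'o') => mismatch, stop
LCP = "kldd" (length 4)

4


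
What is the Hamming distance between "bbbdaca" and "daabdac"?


Comparing "bbbdaca" and "daabdac" position by position:
  Position 0: 'b' vs 'd' => differ
  Position 1: 'b' vs 'a' => differ
  Position 2: 'b' vs 'a' => differ
  Position 3: 'd' vs 'b' => differ
  Position 4: 'a' vs 'd' => differ
  Position 5: 'c' vs 'a' => differ
  Position 6: 'a' vs 'c' => differ
Total differences (Hamming distance): 7

7
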